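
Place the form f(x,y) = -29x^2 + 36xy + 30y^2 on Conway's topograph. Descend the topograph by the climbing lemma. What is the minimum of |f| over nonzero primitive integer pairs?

river: ρ → (30,24,-35)
river: ρ → (-35,46,19)
river: ρ → (19,68,-2)
river: ρ → (-2,68,19)
river: ρ → (19,46,-35)
river: ρ → (-35,24,30)
river: ρ → (30,36,-29)
river: ρ → (-29,22,37)
river: ρ → (37,52,-14)
river: ρ → (-14,60,21)
river: ρ → (21,66,-5)
river: ρ → (-5,64,34)
river: ρ → (34,4,-35)
river: ρ → (-35,66,3)
river: ρ → (3,66,-35)
river: ρ → (-35,4,34)
river: ρ → (34,64,-5)
river: ρ → (-5,66,21)
river: ρ → (21,60,-14)
river: ρ → (-14,52,37)
river: ρ → (37,22,-29)
river: ρ → (-29,36,30)
closes: descent 0, river 22
min |a| on river = 2

2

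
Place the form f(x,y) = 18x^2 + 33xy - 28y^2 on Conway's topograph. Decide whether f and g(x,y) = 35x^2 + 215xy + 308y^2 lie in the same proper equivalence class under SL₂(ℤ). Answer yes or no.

D₁ = 3105, D₂ = 3105
river cycle of f (length 28): (-28, 23, 23), (23, 23, -28), (-28, 33, 18), (18, 39, -22), (-22, 49, 8), (8, 47, -28), (-28, 9, 27), (27, 45, -10), (-10, 55, 2), (2, 53, -37), … (18 more)
river cycle of g (length 28): (-22, 39, 18), (18, 33, -28), (-28, 23, 23), (23, 23, -28), (-28, 33, 18), (18, 39, -22), (-22, 49, 8), (8, 47, -28), (-28, 9, 27), (27, 45, -10), … (18 more)
cycles coincide ⇒ equivalent

yes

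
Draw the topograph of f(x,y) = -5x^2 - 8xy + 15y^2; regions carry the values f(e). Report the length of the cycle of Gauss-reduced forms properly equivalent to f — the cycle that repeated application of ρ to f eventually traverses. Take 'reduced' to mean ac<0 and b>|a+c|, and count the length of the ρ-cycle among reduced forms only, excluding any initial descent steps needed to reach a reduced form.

D = 364, ⌊√D⌋ = 19
descent: ρ → (15,8,-5)
descent: ρ → (-5,12,11)  [lands on river]
river: ρ → (11,10,-6)
river: ρ → (-6,14,7)
river: ρ → (7,14,-6)
river: ρ → (-6,10,11)
river: ρ → (11,12,-5)
river: ρ → (-5,18,2)
river: ρ → (2,18,-5)
ρ-cycle length = 8 (tail of 2 descent steps not counted)

8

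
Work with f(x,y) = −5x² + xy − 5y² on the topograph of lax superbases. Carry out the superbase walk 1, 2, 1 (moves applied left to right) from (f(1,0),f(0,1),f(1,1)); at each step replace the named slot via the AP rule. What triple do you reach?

start (-5,-5,-9) = (f(1,0),f(0,1),f(1,1))
replace slot 1: 2·((-5)+(-9)) − (-5) = -23 → (-23,-5,-9)
replace slot 2: 2·((-23)+(-9)) − (-5) = -59 → (-23,-59,-9)
replace slot 1: 2·((-59)+(-9)) − (-23) = -113 → (-113,-59,-9)

-113,-59,-9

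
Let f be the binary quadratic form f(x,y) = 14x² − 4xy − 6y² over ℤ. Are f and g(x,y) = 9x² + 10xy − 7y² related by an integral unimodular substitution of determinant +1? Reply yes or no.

D₁ = 352, D₂ = 352
river cycle of f (length 6): (-6, 16, 4), (4, 16, -6), (-6, 8, 12), (12, 16, -2), (-2, 16, 12), (12, 8, -6)
river cycle of g (length 6): (-7, 18, 1), (1, 18, -7), (-7, 10, 9), (9, 8, -8), (-8, 8, 9), (9, 10, -7)
cycles differ ⇒ inequivalent

no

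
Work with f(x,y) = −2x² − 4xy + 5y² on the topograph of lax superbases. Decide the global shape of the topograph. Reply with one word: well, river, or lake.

D = b²−4ac = (-4)² − 4·(-2)·5 = 56
D > 0 non-square ⇒ indefinite ⇒ periodic river

river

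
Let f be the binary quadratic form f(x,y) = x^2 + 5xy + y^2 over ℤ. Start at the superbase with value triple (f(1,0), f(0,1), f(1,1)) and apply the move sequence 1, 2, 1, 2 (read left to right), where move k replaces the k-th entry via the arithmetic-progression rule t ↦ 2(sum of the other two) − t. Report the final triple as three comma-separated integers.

start (1,1,7) = (f(1,0),f(0,1),f(1,1))
replace slot 1: 2·(1+7) − 1 = 15 → (15,1,7)
replace slot 2: 2·(15+7) − 1 = 43 → (15,43,7)
replace slot 1: 2·(43+7) − 15 = 85 → (85,43,7)
replace slot 2: 2·(85+7) − 43 = 141 → (85,141,7)

85,141,7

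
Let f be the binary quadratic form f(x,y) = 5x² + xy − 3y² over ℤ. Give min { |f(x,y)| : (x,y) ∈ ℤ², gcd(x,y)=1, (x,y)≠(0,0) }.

descent: ρ → (-3,5,3)  [lands on river]
river: ρ → (3,7,-1)
river: ρ → (-1,7,3)
river: ρ → (3,5,-3)
river: ρ → (-3,7,1)
river: ρ → (1,7,-3)
closes: descent 1, river 6
min |a| on river = 1

1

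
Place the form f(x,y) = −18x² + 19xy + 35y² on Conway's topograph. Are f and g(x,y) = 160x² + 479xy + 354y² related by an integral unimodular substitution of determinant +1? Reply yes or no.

D₁ = 2881, D₂ = 2881
river cycle of f (length 82): (35, 51, -2), (-2, 53, 9), (9, 37, -42), (-42, 47, 4), (4, 49, -30), (-30, 11, 23), (23, 35, -18), (-18, 37, 21), (21, 47, -8), (-8, 49, 15), … (72 more)
river cycle of g (length 82): (35, 51, -2), (-2, 53, 9), (9, 37, -42), (-42, 47, 4), (4, 49, -30), (-30, 11, 23), (23, 35, -18), (-18, 37, 21), (21, 47, -8), (-8, 49, 15), … (72 more)
cycles coincide ⇒ equivalent

yes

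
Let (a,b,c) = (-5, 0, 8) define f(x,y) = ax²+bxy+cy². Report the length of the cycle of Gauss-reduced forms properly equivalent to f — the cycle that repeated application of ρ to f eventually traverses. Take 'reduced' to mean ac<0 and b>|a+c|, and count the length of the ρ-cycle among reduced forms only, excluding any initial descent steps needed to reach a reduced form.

D = 160, ⌊√D⌋ = 12
descent: ρ → (8,0,-5)
descent: ρ → (-5,10,3)  [lands on river]
river: ρ → (3,8,-8)
river: ρ → (-8,8,3)
river: ρ → (3,10,-5)
ρ-cycle length = 4 (tail of 2 descent steps not counted)

4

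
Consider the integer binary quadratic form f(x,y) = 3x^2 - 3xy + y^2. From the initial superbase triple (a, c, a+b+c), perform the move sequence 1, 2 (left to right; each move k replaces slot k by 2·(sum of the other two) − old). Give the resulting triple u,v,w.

start (3,1,1) = (f(1,0),f(0,1),f(1,1))
replace slot 1: 2·(1+1) − 3 = 1 → (1,1,1)
replace slot 2: 2·(1+1) − 1 = 3 → (1,3,1)

1,3,1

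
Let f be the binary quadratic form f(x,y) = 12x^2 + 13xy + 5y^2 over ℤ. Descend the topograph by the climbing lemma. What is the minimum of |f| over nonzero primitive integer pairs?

translate: b→-11 (≡13 mod 24), so (12,13,5)→(12,-11,4)
flip: (12,-11,4)→(4,11,12)
translate: b→3 (≡11 mod 8), so (4,11,12)→(4,3,5)
reduced (well bottom): (4,3,5) with a≤c, −a<b≤a
well minimum = a = 4

4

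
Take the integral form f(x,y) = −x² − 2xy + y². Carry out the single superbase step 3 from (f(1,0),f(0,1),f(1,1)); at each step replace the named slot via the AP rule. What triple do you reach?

start (-1,1,-2) = (f(1,0),f(0,1),f(1,1))
replace slot 3: 2·((-1)+1) − (-2) = 2 → (-1,1,2)

-1,1,2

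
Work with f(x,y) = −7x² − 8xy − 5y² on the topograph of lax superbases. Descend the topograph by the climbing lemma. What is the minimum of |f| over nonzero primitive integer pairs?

translate: b→-6 (≡8 mod 14), so (7,8,5)→(7,-6,4)
flip: (7,-6,4)→(4,6,7)
translate: b→-2 (≡6 mod 8), so (4,6,7)→(4,-2,5)
reduced (well bottom): (4,-2,5) with a≤c, −a<b≤a
well minimum |f| = |-4| = 4 (negative-definite)

4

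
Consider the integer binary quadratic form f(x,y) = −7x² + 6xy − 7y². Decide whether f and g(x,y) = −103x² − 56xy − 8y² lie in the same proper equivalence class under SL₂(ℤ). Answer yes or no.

D₁ = -160, D₂ = -160
f is negative-definite; reduce −f:
−f: flip: (7,-6,7)→(7,6,7)
−f: reduced (well bottom): (7,6,7) with a≤c, −a<b≤a
flip sign back: reduced form of f is (-7,-6,-7)
g is negative-definite; reduce −g:
−g: flip: (103,56,8)→(8,-56,103)
−g: translate: b→8 (≡-56 mod 16), so (8,-56,103)→(8,8,7)
−g: flip: (8,8,7)→(7,-8,8)
−g: translate: b→6 (≡-8 mod 14), so (7,-8,8)→(7,6,7)
−g: reduced (well bottom): (7,6,7) with a≤c, −a<b≤a
flip sign back: reduced form of g is (-7,-6,-7)
reduced forms (-7, -6, -7) vs (-7, -6, -7) ⇒ equivalent

yes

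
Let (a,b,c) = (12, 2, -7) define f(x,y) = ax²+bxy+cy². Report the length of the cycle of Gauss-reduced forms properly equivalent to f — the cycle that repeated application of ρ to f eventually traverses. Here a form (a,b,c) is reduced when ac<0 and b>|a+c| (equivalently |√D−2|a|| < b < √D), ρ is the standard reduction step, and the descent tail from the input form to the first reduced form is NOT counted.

D = 340, ⌊√D⌋ = 18
descent: ρ → (-7,12,7)  [lands on river]
river: ρ → (7,16,-3)
river: ρ → (-3,14,12)
river: ρ → (12,10,-5)
river: ρ → (-5,10,12)
river: ρ → (12,14,-3)
river: ρ → (-3,16,7)
river: ρ → (7,12,-7)
river: ρ → (-7,16,3)
river: ρ → (3,14,-12)
river: ρ → (-12,10,5)
river: ρ → (5,10,-12)
river: ρ → (-12,14,3)
river: ρ → (3,16,-7)
ρ-cycle length = 14 (tail of 1 descent step not counted)

14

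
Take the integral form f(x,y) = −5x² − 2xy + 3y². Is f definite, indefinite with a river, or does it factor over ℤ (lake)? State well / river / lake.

D = b²−4ac = (-2)² − 4·(-5)·3 = 64
D = 8² is a perfect square ⇒ form factors over ℤ ⇒ lakes

lake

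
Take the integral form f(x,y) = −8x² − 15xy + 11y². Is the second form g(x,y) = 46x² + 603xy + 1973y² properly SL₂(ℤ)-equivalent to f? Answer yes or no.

D₁ = 577, D₂ = 577
river cycle of f (length 10): (11, 15, -8), (-8, 17, 9), (9, 19, -6), (-6, 17, 12), (12, 7, -11), (-11, 15, 8), (8, 17, -9), (-9, 19, 6), (6, 17, -12), (-12, 7, 11)
river cycle of g (length 10): (6, 17, -12), (-12, 7, 11), (11, 15, -8), (-8, 17, 9), (9, 19, -6), (-6, 17, 12), (12, 7, -11), (-11, 15, 8), (8, 17, -9), (-9, 19, 6)
cycles coincide ⇒ equivalent

yes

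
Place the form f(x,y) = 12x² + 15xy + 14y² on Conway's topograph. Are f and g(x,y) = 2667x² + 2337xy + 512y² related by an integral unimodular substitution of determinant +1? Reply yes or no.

D₁ = -447, D₂ = -447
f: translate: b→-9 (≡15 mod 24), so (12,15,14)→(12,-9,11)
f: flip: (12,-9,11)→(11,9,12)
f: reduced (well bottom): (11,9,12) with a≤c, −a<b≤a
g: flip: (2667,2337,512)→(512,-2337,2667)
g: translate: b→-289 (≡-2337 mod 1024), so (512,-2337,2667)→(512,-289,41)
g: flip: (512,-289,41)→(41,289,512)
g: translate: b→-39 (≡289 mod 82), so (41,289,512)→(41,-39,12)
g: flip: (41,-39,12)→(12,39,41)
g: translate: b→-9 (≡39 mod 24), so (12,39,41)→(12,-9,11)
g: flip: (12,-9,11)→(11,9,12)
g: reduced (well bottom): (11,9,12) with a≤c, −a<b≤a
reduced forms (11, 9, 12) vs (11, 9, 12) ⇒ equivalent

yes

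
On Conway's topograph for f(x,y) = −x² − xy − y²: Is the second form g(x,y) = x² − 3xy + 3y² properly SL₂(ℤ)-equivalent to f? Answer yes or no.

D₁ = -3, D₂ = -3
f is negative-definite; reduce −f:
−f: reduced (well bottom): (1,1,1) with a≤c, −a<b≤a
flip sign back: reduced form of f is (-1,-1,-1)
g: translate: b→1 (≡-3 mod 2), so (1,-3,3)→(1,1,1)
g: reduced (well bottom): (1,1,1) with a≤c, −a<b≤a
reduced forms (-1, -1, -1) vs (1, 1, 1) ⇒ inequivalent

no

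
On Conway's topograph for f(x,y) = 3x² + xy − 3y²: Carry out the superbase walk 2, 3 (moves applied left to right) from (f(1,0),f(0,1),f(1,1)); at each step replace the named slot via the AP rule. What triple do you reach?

start (3,-3,1) = (f(1,0),f(0,1),f(1,1))
replace slot 2: 2·(3+1) − (-3) = 11 → (3,11,1)
replace slot 3: 2·(3+11) − 1 = 27 → (3,11,27)

3,11,27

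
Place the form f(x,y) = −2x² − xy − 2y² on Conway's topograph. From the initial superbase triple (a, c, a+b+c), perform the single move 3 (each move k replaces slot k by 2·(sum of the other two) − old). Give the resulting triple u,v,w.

start (-2,-2,-5) = (f(1,0),f(0,1),f(1,1))
replace slot 3: 2·((-2)+(-2)) − (-5) = -3 → (-2,-2,-3)

-2,-2,-3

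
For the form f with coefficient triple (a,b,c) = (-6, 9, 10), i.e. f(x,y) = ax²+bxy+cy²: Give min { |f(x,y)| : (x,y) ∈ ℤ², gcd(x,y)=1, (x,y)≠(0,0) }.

river: ρ → (10,11,-5)
river: ρ → (-5,9,12)
river: ρ → (12,15,-2)
river: ρ → (-2,17,4)
river: ρ → (4,15,-6)
river: ρ → (-6,9,10)
closes: descent 0, river 6
min |a| on river = 2

2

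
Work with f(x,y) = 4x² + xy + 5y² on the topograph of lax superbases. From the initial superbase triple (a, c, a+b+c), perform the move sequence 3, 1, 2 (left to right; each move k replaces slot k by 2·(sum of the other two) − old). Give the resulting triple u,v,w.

start (4,5,10) = (f(1,0),f(0,1),f(1,1))
replace slot 3: 2·(4+5) − 10 = 8 → (4,5,8)
replace slot 1: 2·(5+8) − 4 = 22 → (22,5,8)
replace slot 2: 2·(22+8) − 5 = 55 → (22,55,8)

22,55,8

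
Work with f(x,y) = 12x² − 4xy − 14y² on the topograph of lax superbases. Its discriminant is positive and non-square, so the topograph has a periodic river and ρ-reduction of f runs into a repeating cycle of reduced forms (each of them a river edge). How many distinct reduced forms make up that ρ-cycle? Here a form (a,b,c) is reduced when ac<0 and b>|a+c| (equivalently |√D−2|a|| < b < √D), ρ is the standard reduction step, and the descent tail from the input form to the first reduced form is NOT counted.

D = 688, ⌊√D⌋ = 26
descent: ρ → (-14,4,12)  [lands on river]
river: ρ → (12,20,-6)
river: ρ → (-6,16,18)
river: ρ → (18,20,-4)
river: ρ → (-4,20,18)
river: ρ → (18,16,-6)
river: ρ → (-6,20,12)
river: ρ → (12,4,-14)
river: ρ → (-14,24,2)
river: ρ → (2,24,-14)
ρ-cycle length = 10 (tail of 1 descent step not counted)

10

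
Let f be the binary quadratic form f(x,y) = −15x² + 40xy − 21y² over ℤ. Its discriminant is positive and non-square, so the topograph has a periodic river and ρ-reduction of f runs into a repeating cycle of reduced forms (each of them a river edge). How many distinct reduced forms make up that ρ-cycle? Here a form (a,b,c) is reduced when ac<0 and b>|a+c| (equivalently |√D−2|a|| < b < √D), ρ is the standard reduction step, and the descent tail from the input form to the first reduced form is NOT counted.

D = 340, ⌊√D⌋ = 18
descent: ρ → (-21,2,4)
descent: ρ → (4,14,-9)  [lands on river]
river: ρ → (-9,4,9)
river: ρ → (9,14,-4)
river: ρ → (-4,18,1)
river: ρ → (1,18,-4)
river: ρ → (-4,14,9)
river: ρ → (9,4,-9)
river: ρ → (-9,14,4)
river: ρ → (4,18,-1)
river: ρ → (-1,18,4)
ρ-cycle length = 10 (tail of 2 descent steps not counted)

10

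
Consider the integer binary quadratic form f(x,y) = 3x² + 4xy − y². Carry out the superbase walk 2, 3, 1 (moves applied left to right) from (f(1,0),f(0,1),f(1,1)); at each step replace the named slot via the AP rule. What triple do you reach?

start (3,-1,6) = (f(1,0),f(0,1),f(1,1))
replace slot 2: 2·(3+6) − (-1) = 19 → (3,19,6)
replace slot 3: 2·(3+19) − 6 = 38 → (3,19,38)
replace slot 1: 2·(19+38) − 3 = 111 → (111,19,38)

111,19,38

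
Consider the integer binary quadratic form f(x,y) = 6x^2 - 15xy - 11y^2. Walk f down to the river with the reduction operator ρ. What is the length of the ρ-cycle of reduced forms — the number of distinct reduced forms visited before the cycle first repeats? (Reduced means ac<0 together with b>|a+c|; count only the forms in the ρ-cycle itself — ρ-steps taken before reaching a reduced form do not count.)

D = 489, ⌊√D⌋ = 22
descent: ρ → (-11,15,6)  [lands on river]
river: ρ → (6,21,-2)
river: ρ → (-2,19,16)
river: ρ → (16,13,-5)
river: ρ → (-5,17,10)
river: ρ → (10,3,-12)
river: ρ → (-12,21,1)
river: ρ → (1,21,-12)
river: ρ → (-12,3,10)
river: ρ → (10,17,-5)
river: ρ → (-5,13,16)
river: ρ → (16,19,-2)
river: ρ → (-2,21,6)
river: ρ → (6,15,-11)
river: ρ → (-11,7,10)
river: ρ → (10,13,-8)
river: ρ → (-8,19,4)
river: ρ → (4,21,-3)
river: ρ → (-3,21,4)
river: ρ → (4,19,-8)
river: ρ → (-8,13,10)
river: ρ → (10,7,-11)
ρ-cycle length = 22 (tail of 1 descent step not counted)

22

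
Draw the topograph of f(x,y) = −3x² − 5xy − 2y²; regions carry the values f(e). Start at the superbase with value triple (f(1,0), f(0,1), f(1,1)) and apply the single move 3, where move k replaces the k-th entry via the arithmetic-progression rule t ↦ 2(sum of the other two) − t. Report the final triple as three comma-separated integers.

start (-3,-2,-10) = (f(1,0),f(0,1),f(1,1))
replace slot 3: 2·((-3)+(-2)) − (-10) = 0 → (-3,-2,0)

-3,-2,0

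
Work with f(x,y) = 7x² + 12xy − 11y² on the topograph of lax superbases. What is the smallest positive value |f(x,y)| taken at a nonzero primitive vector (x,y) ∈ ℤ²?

river: ρ → (-11,10,8)
river: ρ → (8,6,-13)
river: ρ → (-13,20,1)
river: ρ → (1,20,-13)
river: ρ → (-13,6,8)
river: ρ → (8,10,-11)
river: ρ → (-11,12,7)
river: ρ → (7,16,-7)
river: ρ → (-7,12,11)
river: ρ → (11,10,-8)
river: ρ → (-8,6,13)
river: ρ → (13,20,-1)
river: ρ → (-1,20,13)
river: ρ → (13,6,-8)
river: ρ → (-8,10,11)
river: ρ → (11,12,-7)
river: ρ → (-7,16,7)
river: ρ → (7,12,-11)
closes: descent 0, river 18
min |a| on river = 1

1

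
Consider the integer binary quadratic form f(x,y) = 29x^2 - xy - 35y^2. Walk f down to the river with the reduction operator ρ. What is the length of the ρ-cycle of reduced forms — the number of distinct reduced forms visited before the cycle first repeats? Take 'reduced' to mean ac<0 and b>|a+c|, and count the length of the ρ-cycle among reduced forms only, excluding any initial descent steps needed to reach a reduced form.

D = 4061, ⌊√D⌋ = 63
descent: ρ → (-35,1,29)
descent: ρ → (29,57,-7)  [lands on river]
river: ρ → (-7,55,37)
river: ρ → (37,19,-25)
river: ρ → (-25,31,31)
river: ρ → (31,31,-25)
river: ρ → (-25,19,37)
river: ρ → (37,55,-7)
river: ρ → (-7,57,29)
river: ρ → (29,59,-5)
river: ρ → (-5,61,17)
river: ρ → (17,41,-35)
river: ρ → (-35,29,23)
river: ρ → (23,63,-1)
river: ρ → (-1,63,23)
river: ρ → (23,29,-35)
river: ρ → (-35,41,17)
river: ρ → (17,61,-5)
river: ρ → (-5,59,29)
ρ-cycle length = 18 (tail of 2 descent steps not counted)

18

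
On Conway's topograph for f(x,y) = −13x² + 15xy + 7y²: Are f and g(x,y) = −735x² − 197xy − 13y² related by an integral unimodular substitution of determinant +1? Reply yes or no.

D₁ = 589, D₂ = 589
river cycle of f (length 16): (7, 13, -15), (-15, 17, 5), (5, 23, -3), (-3, 19, 19), (19, 19, -3), (-3, 23, 5), (5, 17, -15), (-15, 13, 7), (7, 15, -13), (-13, 11, 9), … (6 more)
river cycle of g (length 16): (-13, 15, 7), (7, 13, -15), (-15, 17, 5), (5, 23, -3), (-3, 19, 19), (19, 19, -3), (-3, 23, 5), (5, 17, -15), (-15, 13, 7), (7, 15, -13), … (6 more)
cycles coincide ⇒ equivalent

yes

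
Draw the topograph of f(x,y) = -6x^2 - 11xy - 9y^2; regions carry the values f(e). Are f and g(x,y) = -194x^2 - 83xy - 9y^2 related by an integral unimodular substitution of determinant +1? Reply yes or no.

D₁ = -95, D₂ = -95
f is negative-definite; reduce −f:
−f: translate: b→-1 (≡11 mod 12), so (6,11,9)→(6,-1,4)
−f: flip: (6,-1,4)→(4,1,6)
−f: reduced (well bottom): (4,1,6) with a≤c, −a<b≤a
flip sign back: reduced form of f is (-4,-1,-6)
g is negative-definite; reduce −g:
−g: flip: (194,83,9)→(9,-83,194)
−g: translate: b→7 (≡-83 mod 18), so (9,-83,194)→(9,7,4)
−g: flip: (9,7,4)→(4,-7,9)
−g: translate: b→1 (≡-7 mod 8), so (4,-7,9)→(4,1,6)
−g: reduced (well bottom): (4,1,6) with a≤c, −a<b≤a
flip sign back: reduced form of g is (-4,-1,-6)
reduced forms (-4, -1, -6) vs (-4, -1, -6) ⇒ equivalent

yes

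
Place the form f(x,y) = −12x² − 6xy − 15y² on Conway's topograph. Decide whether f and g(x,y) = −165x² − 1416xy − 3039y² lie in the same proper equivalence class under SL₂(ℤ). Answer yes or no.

D₁ = -684, D₂ = -684
f is negative-definite; reduce −f:
−f: reduced (well bottom): (12,6,15) with a≤c, −a<b≤a
flip sign back: reduced form of f is (-12,-6,-15)
g is negative-definite; reduce −g:
−g: translate: b→96 (≡1416 mod 330), so (165,1416,3039)→(165,96,15)
−g: flip: (165,96,15)→(15,-96,165)
−g: translate: b→-6 (≡-96 mod 30), so (15,-96,165)→(15,-6,12)
−g: flip: (15,-6,12)→(12,6,15)
−g: reduced (well bottom): (12,6,15) with a≤c, −a<b≤a
flip sign back: reduced form of g is (-12,-6,-15)
reduced forms (-12, -6, -15) vs (-12, -6, -15) ⇒ equivalent

yes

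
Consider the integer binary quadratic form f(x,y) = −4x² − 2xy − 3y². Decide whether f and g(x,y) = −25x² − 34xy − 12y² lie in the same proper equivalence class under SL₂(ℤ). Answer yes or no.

D₁ = -44, D₂ = -44
f is negative-definite; reduce −f:
−f: flip: (4,2,3)→(3,-2,4)
−f: reduced (well bottom): (3,-2,4) with a≤c, −a<b≤a
flip sign back: reduced form of f is (-3,2,-4)
g is negative-definite; reduce −g:
−g: translate: b→-16 (≡34 mod 50), so (25,34,12)→(25,-16,3)
−g: flip: (25,-16,3)→(3,16,25)
−g: translate: b→-2 (≡16 mod 6), so (3,16,25)→(3,-2,4)
−g: reduced (well bottom): (3,-2,4) with a≤c, −a<b≤a
flip sign back: reduced form of g is (-3,2,-4)
reduced forms (-3, 2, -4) vs (-3, 2, -4) ⇒ equivalent

yes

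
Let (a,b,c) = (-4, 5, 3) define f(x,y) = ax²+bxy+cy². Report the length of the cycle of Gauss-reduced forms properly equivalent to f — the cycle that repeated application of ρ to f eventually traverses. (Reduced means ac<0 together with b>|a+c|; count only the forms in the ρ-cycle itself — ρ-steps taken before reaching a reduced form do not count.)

D = 73, ⌊√D⌋ = 8
river: ρ → (3,7,-2)
river: ρ → (-2,5,6)
river: ρ → (6,7,-1)
river: ρ → (-1,7,6)
river: ρ → (6,5,-2)
river: ρ → (-2,7,3)
river: ρ → (3,5,-4)
river: ρ → (-4,3,4)
river: ρ → (4,5,-3)
river: ρ → (-3,7,2)
river: ρ → (2,5,-6)
river: ρ → (-6,7,1)
river: ρ → (1,7,-6)
river: ρ → (-6,5,2)
river: ρ → (2,7,-3)
river: ρ → (-3,5,4)
river: ρ → (4,3,-4)
river: ρ → (-4,5,3)
ρ-cycle length = 18 (tail of 0 descent steps not counted)

18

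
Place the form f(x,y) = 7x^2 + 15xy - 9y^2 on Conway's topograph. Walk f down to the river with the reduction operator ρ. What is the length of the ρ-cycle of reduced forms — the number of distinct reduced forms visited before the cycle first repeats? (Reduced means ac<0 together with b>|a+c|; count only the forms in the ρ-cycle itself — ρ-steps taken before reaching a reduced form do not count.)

D = 477, ⌊√D⌋ = 21
river: ρ → (-9,21,1)
river: ρ → (1,21,-9)
river: ρ → (-9,15,7)
river: ρ → (7,13,-11)
river: ρ → (-11,9,9)
river: ρ → (9,9,-11)
river: ρ → (-11,13,7)
river: ρ → (7,15,-9)
ρ-cycle length = 8 (tail of 0 descent steps not counted)

8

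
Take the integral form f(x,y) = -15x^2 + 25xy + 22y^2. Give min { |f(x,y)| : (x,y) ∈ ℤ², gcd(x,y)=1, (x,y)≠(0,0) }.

river: ρ → (22,19,-18)
river: ρ → (-18,17,23)
river: ρ → (23,29,-12)
river: ρ → (-12,43,2)
river: ρ → (2,41,-33)
river: ρ → (-33,25,10)
river: ρ → (10,35,-18)
river: ρ → (-18,37,8)
river: ρ → (8,43,-3)
river: ρ → (-3,41,22)
river: ρ → (22,3,-22)
river: ρ → (-22,41,3)
river: ρ → (3,43,-8)
river: ρ → (-8,37,18)
river: ρ → (18,35,-10)
river: ρ → (-10,25,33)
river: ρ → (33,41,-2)
river: ρ → (-2,43,12)
river: ρ → (12,29,-23)
river: ρ → (-23,17,18)
river: ρ → (18,19,-22)
river: ρ → (-22,25,15)
river: ρ → (15,35,-12)
river: ρ → (-12,37,12)
river: ρ → (12,35,-15)
river: ρ → (-15,25,22)
closes: descent 0, river 26
min |a| on river = 2

2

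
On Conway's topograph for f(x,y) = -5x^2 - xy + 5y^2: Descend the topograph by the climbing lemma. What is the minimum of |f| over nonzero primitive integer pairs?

descent: ρ → (5,1,-5)  [lands on river]
river: ρ → (-5,9,1)
river: ρ → (1,9,-5)
river: ρ → (-5,1,5)
river: ρ → (5,9,-1)
river: ρ → (-1,9,5)
closes: descent 1, river 6
min |a| on river = 1

1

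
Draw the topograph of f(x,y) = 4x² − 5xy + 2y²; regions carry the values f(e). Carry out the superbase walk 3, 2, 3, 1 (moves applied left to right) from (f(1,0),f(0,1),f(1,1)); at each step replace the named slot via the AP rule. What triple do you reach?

start (4,2,1) = (f(1,0),f(0,1),f(1,1))
replace slot 3: 2·(4+2) − 1 = 11 → (4,2,11)
replace slot 2: 2·(4+11) − 2 = 28 → (4,28,11)
replace slot 3: 2·(4+28) − 11 = 53 → (4,28,53)
replace slot 1: 2·(28+53) − 4 = 158 → (158,28,53)

158,28,53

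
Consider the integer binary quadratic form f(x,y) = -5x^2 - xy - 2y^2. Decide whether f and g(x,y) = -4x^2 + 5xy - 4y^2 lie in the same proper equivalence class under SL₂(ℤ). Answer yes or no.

D₁ = -39, D₂ = -39
f is negative-definite; reduce −f:
−f: flip: (5,1,2)→(2,-1,5)
−f: reduced (well bottom): (2,-1,5) with a≤c, −a<b≤a
flip sign back: reduced form of f is (-2,1,-5)
g is negative-definite; reduce −g:
−g: translate: b→3 (≡-5 mod 8), so (4,-5,4)→(4,3,3)
−g: flip: (4,3,3)→(3,-3,4)
−g: translate: b→3 (≡-3 mod 6), so (3,-3,4)→(3,3,4)
−g: reduced (well bottom): (3,3,4) with a≤c, −a<b≤a
flip sign back: reduced form of g is (-3,-3,-4)
reduced forms (-2, 1, -5) vs (-3, -3, -4) ⇒ inequivalent

no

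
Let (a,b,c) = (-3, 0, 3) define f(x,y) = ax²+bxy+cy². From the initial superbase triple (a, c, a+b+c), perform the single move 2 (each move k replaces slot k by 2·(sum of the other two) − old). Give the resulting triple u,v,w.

start (-3,3,0) = (f(1,0),f(0,1),f(1,1))
replace slot 2: 2·((-3)+0) − 3 = -9 → (-3,-9,0)

-3,-9,0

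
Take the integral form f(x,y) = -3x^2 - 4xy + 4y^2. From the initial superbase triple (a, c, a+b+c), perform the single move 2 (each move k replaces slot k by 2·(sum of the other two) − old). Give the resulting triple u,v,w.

start (-3,4,-3) = (f(1,0),f(0,1),f(1,1))
replace slot 2: 2·((-3)+(-3)) − 4 = -16 → (-3,-16,-3)

-3,-16,-3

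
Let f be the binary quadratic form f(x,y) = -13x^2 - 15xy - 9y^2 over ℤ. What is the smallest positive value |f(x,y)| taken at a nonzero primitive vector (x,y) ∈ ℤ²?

translate: b→-11 (≡15 mod 26), so (13,15,9)→(13,-11,7)
flip: (13,-11,7)→(7,11,13)
translate: b→-3 (≡11 mod 14), so (7,11,13)→(7,-3,9)
reduced (well bottom): (7,-3,9) with a≤c, −a<b≤a
well minimum |f| = |-7| = 7 (negative-definite)

7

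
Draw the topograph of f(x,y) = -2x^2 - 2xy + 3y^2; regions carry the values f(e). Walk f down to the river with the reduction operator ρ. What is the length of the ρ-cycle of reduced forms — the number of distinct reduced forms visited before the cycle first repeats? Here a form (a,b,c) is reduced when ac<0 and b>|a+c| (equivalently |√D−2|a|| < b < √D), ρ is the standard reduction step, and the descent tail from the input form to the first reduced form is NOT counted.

D = 28, ⌊√D⌋ = 5
descent: ρ → (3,2,-2)  [lands on river]
river: ρ → (-2,2,3)
river: ρ → (3,4,-1)
river: ρ → (-1,4,3)
ρ-cycle length = 4 (tail of 1 descent step not counted)

4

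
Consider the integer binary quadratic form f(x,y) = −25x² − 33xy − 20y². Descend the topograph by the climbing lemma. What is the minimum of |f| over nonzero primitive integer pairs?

translate: b→-17 (≡33 mod 50), so (25,33,20)→(25,-17,12)
flip: (25,-17,12)→(12,17,25)
translate: b→-7 (≡17 mod 24), so (12,17,25)→(12,-7,20)
reduced (well bottom): (12,-7,20) with a≤c, −a<b≤a
well minimum |f| = |-12| = 12 (negative-definite)

12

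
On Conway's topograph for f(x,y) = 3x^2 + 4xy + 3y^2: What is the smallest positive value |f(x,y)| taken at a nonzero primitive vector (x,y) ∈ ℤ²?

translate: b→-2 (≡4 mod 6), so (3,4,3)→(3,-2,2)
flip: (3,-2,2)→(2,2,3)
reduced (well bottom): (2,2,3) with a≤c, −a<b≤a
well minimum = a = 2

2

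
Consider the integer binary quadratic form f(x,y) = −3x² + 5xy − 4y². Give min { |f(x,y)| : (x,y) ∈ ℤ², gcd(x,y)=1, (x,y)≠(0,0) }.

translate: b→1 (≡-5 mod 6), so (3,-5,4)→(3,1,2)
flip: (3,1,2)→(2,-1,3)
reduced (well bottom): (2,-1,3) with a≤c, −a<b≤a
well minimum |f| = |-2| = 2 (negative-definite)

2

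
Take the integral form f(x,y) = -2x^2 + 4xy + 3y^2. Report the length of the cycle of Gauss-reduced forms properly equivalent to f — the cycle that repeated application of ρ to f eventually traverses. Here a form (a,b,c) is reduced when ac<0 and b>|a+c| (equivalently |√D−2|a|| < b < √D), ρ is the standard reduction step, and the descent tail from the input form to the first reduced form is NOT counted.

D = 40, ⌊√D⌋ = 6
river: ρ → (3,2,-3)
river: ρ → (-3,4,2)
river: ρ → (2,4,-3)
river: ρ → (-3,2,3)
river: ρ → (3,4,-2)
river: ρ → (-2,4,3)
ρ-cycle length = 6 (tail of 0 descent steps not counted)

6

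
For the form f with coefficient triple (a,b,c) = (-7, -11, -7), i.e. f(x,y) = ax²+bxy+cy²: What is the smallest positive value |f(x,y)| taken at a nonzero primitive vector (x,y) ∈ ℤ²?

translate: b→-3 (≡11 mod 14), so (7,11,7)→(7,-3,3)
flip: (7,-3,3)→(3,3,7)
reduced (well bottom): (3,3,7) with a≤c, −a<b≤a
well minimum |f| = |-3| = 3 (negative-definite)

3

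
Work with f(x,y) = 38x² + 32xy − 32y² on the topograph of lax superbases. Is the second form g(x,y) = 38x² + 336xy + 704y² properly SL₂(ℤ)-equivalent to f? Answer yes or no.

D₁ = 5888, D₂ = 5888
river cycle of f (length 8): (-32, 32, 38), (38, 44, -26), (-26, 60, 22), (22, 72, -8), (-8, 72, 22), (22, 60, -26), (-26, 44, 38), (38, 32, -32)
river cycle of g (length 8): (38, 32, -32), (-32, 32, 38), (38, 44, -26), (-26, 60, 22), (22, 72, -8), (-8, 72, 22), (22, 60, -26), (-26, 44, 38)
cycles coincide ⇒ equivalent

yes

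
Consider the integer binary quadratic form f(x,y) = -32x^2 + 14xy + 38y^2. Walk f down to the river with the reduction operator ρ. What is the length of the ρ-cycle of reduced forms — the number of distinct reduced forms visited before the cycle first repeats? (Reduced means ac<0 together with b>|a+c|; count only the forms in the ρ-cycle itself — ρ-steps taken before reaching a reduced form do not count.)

D = 5060, ⌊√D⌋ = 71
river: ρ → (38,62,-8)
river: ρ → (-8,66,22)
river: ρ → (22,66,-8)
river: ρ → (-8,62,38)
river: ρ → (38,14,-32)
river: ρ → (-32,50,20)
river: ρ → (20,70,-2)
river: ρ → (-2,70,20)
river: ρ → (20,50,-32)
river: ρ → (-32,14,38)
ρ-cycle length = 10 (tail of 0 descent steps not counted)

10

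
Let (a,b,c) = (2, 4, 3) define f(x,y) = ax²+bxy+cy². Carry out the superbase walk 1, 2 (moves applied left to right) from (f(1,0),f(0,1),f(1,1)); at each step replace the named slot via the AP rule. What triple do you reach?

start (2,3,9) = (f(1,0),f(0,1),f(1,1))
replace slot 1: 2·(3+9) − 2 = 22 → (22,3,9)
replace slot 2: 2·(22+9) − 3 = 59 → (22,59,9)

22,59,9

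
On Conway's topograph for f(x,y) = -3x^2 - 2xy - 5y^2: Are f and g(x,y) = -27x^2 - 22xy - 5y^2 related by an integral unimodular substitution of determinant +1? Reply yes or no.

D₁ = -56, D₂ = -56
f is negative-definite; reduce −f:
−f: reduced (well bottom): (3,2,5) with a≤c, −a<b≤a
flip sign back: reduced form of f is (-3,-2,-5)
g is negative-definite; reduce −g:
−g: flip: (27,22,5)→(5,-22,27)
−g: translate: b→-2 (≡-22 mod 10), so (5,-22,27)→(5,-2,3)
−g: flip: (5,-2,3)→(3,2,5)
−g: reduced (well bottom): (3,2,5) with a≤c, −a<b≤a
flip sign back: reduced form of g is (-3,-2,-5)
reduced forms (-3, -2, -5) vs (-3, -2, -5) ⇒ equivalent

yes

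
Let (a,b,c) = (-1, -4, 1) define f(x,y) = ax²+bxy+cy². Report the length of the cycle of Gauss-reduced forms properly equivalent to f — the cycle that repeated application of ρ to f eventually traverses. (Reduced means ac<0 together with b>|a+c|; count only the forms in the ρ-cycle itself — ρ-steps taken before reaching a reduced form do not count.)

D = 20, ⌊√D⌋ = 4
descent: ρ → (1,4,-1)  [lands on river]
river: ρ → (-1,4,1)
ρ-cycle length = 2 (tail of 1 descent step not counted)

2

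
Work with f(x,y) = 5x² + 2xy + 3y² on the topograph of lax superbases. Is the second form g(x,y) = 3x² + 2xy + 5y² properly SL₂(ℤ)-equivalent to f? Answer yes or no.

D₁ = -56, D₂ = -56
f: flip: (5,2,3)→(3,-2,5)
f: reduced (well bottom): (3,-2,5) with a≤c, −a<b≤a
g: reduced (well bottom): (3,2,5) with a≤c, −a<b≤a
reduced forms (3, -2, 5) vs (3, 2, 5) ⇒ inequivalent

no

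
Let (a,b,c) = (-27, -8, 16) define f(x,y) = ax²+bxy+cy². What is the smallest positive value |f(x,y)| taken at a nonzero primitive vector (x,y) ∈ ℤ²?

descent: ρ → (16,40,-3)  [lands on river]
river: ρ → (-3,38,29)
river: ρ → (29,20,-12)
river: ρ → (-12,28,21)
river: ρ → (21,14,-19)
river: ρ → (-19,24,16)
closes: descent 1, river 6
min |a| on river = 3

3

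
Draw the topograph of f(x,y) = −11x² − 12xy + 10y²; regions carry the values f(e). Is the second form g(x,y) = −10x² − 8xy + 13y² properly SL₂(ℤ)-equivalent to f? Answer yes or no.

D₁ = 584, D₂ = 584
river cycle of f (length 8): (10, 12, -11), (-11, 10, 11), (11, 12, -10), (-10, 8, 13), (13, 18, -5), (-5, 22, 5), (5, 18, -13), (-13, 8, 10)
river cycle of g (length 8): (13, 8, -10), (-10, 12, 11), (11, 10, -11), (-11, 12, 10), (10, 8, -13), (-13, 18, 5), (5, 22, -5), (-5, 18, 13)
cycles differ ⇒ inequivalent

no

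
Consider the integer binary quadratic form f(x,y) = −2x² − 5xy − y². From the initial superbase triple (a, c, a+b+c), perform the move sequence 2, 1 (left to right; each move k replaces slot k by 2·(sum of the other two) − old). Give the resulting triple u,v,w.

start (-2,-1,-8) = (f(1,0),f(0,1),f(1,1))
replace slot 2: 2·((-2)+(-8)) − (-1) = -19 → (-2,-19,-8)
replace slot 1: 2·((-19)+(-8)) − (-2) = -52 → (-52,-19,-8)

-52,-19,-8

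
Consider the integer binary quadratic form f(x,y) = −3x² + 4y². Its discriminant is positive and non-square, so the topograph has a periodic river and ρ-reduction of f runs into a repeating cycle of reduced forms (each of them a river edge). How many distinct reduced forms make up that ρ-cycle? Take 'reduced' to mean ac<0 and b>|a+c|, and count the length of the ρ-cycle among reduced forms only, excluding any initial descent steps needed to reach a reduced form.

D = 48, ⌊√D⌋ = 6
descent: ρ → (4,0,-3)
descent: ρ → (-3,6,1)  [lands on river]
river: ρ → (1,6,-3)
ρ-cycle length = 2 (tail of 2 descent steps not counted)

2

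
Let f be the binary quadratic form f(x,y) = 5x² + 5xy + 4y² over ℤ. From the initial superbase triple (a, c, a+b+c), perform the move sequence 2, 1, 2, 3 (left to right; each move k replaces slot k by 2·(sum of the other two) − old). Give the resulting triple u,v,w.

start (5,4,14) = (f(1,0),f(0,1),f(1,1))
replace slot 2: 2·(5+14) − 4 = 34 → (5,34,14)
replace slot 1: 2·(34+14) − 5 = 91 → (91,34,14)
replace slot 2: 2·(91+14) − 34 = 176 → (91,176,14)
replace slot 3: 2·(91+176) − 14 = 520 → (91,176,520)

91,176,520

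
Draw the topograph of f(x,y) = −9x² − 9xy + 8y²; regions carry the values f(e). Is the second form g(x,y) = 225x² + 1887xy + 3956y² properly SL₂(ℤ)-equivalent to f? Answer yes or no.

D₁ = 369, D₂ = 369
river cycle of f (length 16): (8, 9, -9), (-9, 9, 8), (8, 7, -10), (-10, 13, 5), (5, 17, -4), (-4, 15, 9), (9, 3, -10), (-10, 17, 2), (2, 19, -1), (-1, 19, 2), … (6 more)
river cycle of g (length 16): (8, 9, -9), (-9, 9, 8), (8, 7, -10), (-10, 13, 5), (5, 17, -4), (-4, 15, 9), (9, 3, -10), (-10, 17, 2), (2, 19, -1), (-1, 19, 2), … (6 more)
cycles coincide ⇒ equivalent

yes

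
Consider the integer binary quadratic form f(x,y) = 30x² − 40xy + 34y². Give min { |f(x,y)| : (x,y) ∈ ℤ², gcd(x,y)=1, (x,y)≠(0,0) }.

translate: b→20 (≡-40 mod 60), so (30,-40,34)→(30,20,24)
flip: (30,20,24)→(24,-20,30)
reduced (well bottom): (24,-20,30) with a≤c, −a<b≤a
well minimum = a = 24

24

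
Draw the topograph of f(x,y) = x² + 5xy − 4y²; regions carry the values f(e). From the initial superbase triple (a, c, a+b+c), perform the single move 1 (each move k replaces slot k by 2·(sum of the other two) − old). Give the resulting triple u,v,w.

start (1,-4,2) = (f(1,0),f(0,1),f(1,1))
replace slot 1: 2·((-4)+2) − 1 = -5 → (-5,-4,2)

-5,-4,2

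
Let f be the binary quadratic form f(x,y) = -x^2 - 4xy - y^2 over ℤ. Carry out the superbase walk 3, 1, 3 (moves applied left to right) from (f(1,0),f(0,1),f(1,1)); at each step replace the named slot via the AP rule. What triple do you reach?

start (-1,-1,-6) = (f(1,0),f(0,1),f(1,1))
replace slot 3: 2·((-1)+(-1)) − (-6) = 2 → (-1,-1,2)
replace slot 1: 2·((-1)+2) − (-1) = 3 → (3,-1,2)
replace slot 3: 2·(3+(-1)) − 2 = 2 → (3,-1,2)

3,-1,2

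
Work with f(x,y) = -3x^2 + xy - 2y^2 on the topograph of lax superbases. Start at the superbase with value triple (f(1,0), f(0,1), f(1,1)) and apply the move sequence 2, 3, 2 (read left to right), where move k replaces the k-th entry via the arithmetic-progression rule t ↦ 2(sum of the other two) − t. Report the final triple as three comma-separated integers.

start (-3,-2,-4) = (f(1,0),f(0,1),f(1,1))
replace slot 2: 2·((-3)+(-4)) − (-2) = -12 → (-3,-12,-4)
replace slot 3: 2·((-3)+(-12)) − (-4) = -26 → (-3,-12,-26)
replace slot 2: 2·((-3)+(-26)) − (-12) = -46 → (-3,-46,-26)

-3,-46,-26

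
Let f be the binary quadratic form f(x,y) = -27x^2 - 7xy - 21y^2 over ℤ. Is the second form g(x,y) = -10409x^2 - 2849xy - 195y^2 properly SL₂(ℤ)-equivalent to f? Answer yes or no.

D₁ = -2219, D₂ = -2219
f is negative-definite; reduce −f:
−f: flip: (27,7,21)→(21,-7,27)
−f: reduced (well bottom): (21,-7,27) with a≤c, −a<b≤a
flip sign back: reduced form of f is (-21,7,-27)
g is negative-definite; reduce −g:
−g: flip: (10409,2849,195)→(195,-2849,10409)
−g: translate: b→-119 (≡-2849 mod 390), so (195,-2849,10409)→(195,-119,21)
−g: flip: (195,-119,21)→(21,119,195)
−g: translate: b→-7 (≡119 mod 42), so (21,119,195)→(21,-7,27)
−g: reduced (well bottom): (21,-7,27) with a≤c, −a<b≤a
flip sign back: reduced form of g is (-21,7,-27)
reduced forms (-21, 7, -27) vs (-21, 7, -27) ⇒ equivalent

yes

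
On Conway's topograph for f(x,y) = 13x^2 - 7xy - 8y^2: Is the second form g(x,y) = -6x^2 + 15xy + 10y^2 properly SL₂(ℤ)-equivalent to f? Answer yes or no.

D₁ = 465, D₂ = 465
river cycle of f (length 10): (-8, 7, 13), (13, 19, -2), (-2, 21, 3), (3, 21, -2), (-2, 19, 13), (13, 7, -8), (-8, 9, 12), (12, 15, -5), (-5, 15, 12), (12, 9, -8)
river cycle of g (length 10): (10, 5, -11), (-11, 17, 4), (4, 15, -15), (-15, 15, 4), (4, 17, -11), (-11, 5, 10), (10, 15, -6), (-6, 21, 1), (1, 21, -6), (-6, 15, 10)
cycles differ ⇒ inequivalent

no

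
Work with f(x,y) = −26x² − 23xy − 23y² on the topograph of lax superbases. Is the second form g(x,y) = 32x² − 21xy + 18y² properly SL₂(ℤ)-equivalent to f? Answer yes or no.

D₁ = -1863, D₂ = -1863
f is negative-definite; reduce −f:
−f: flip: (26,23,23)→(23,-23,26)
−f: translate: b→23 (≡-23 mod 46), so (23,-23,26)→(23,23,26)
−f: reduced (well bottom): (23,23,26) with a≤c, −a<b≤a
flip sign back: reduced form of f is (-23,-23,-26)
g: flip: (32,-21,18)→(18,21,32)
g: translate: b→-15 (≡21 mod 36), so (18,21,32)→(18,-15,29)
g: reduced (well bottom): (18,-15,29) with a≤c, −a<b≤a
reduced forms (-23, -23, -26) vs (18, -15, 29) ⇒ inequivalent

no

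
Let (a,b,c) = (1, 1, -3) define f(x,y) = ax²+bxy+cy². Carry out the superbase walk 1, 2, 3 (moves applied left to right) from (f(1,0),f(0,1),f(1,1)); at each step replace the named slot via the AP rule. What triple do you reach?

start (1,-3,-1) = (f(1,0),f(0,1),f(1,1))
replace slot 1: 2·((-3)+(-1)) − 1 = -9 → (-9,-3,-1)
replace slot 2: 2·((-9)+(-1)) − (-3) = -17 → (-9,-17,-1)
replace slot 3: 2·((-9)+(-17)) − (-1) = -51 → (-9,-17,-51)

-9,-17,-51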